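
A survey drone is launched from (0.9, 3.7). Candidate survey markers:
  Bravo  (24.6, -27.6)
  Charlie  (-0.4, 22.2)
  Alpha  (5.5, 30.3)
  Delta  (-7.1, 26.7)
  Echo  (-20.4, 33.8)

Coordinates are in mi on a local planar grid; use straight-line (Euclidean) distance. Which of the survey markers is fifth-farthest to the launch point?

Distances from the launch point ((0.9, 3.7)):
Bravo: 39.3 mi
Echo: 36.9 mi
Alpha: 27.0 mi
Delta: 24.4 mi
Charlie: 18.5 mi
The fifth-farthest is Charlie at 18.5 mi.

Charlie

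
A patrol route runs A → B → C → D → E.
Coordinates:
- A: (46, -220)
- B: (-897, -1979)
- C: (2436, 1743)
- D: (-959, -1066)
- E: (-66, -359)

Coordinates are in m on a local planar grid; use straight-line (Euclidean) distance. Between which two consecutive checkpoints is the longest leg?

Leg distances:
A→B: 1995.8 m
B→C: 4996.2 m
C→D: 4406.4 m
D→E: 1139.0 m
The longest leg is B–C at 4996.2 m.

B–C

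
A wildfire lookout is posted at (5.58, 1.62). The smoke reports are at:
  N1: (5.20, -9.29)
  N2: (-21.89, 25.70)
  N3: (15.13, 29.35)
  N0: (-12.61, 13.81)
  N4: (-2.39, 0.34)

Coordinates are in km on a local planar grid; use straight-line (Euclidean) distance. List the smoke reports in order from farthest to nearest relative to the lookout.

N2, N3, N0, N1, N4

Computing each straight-line distance from (5.58, 1.62):
N2 (-21.89, 25.70): 36.5 km
N3 (15.13, 29.35): 29.3 km
N0 (-12.61, 13.81): 21.9 km
N1 (5.20, -9.29): 10.9 km
N4 (-2.39, 0.34): 8.1 km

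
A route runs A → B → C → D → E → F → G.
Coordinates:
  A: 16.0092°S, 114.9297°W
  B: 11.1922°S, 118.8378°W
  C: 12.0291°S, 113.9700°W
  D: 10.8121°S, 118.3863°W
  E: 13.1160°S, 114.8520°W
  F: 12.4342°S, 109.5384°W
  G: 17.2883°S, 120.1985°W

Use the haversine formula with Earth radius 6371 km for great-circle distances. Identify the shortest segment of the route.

Leg distances:
A→B: 682.0 km
B→C: 538.3 km
C→D: 500.0 km
D→E: 462.0 km
E→F: 581.2 km
F→G: 1266.0 km
The shortest leg is D–E at 462.0 km.

D–E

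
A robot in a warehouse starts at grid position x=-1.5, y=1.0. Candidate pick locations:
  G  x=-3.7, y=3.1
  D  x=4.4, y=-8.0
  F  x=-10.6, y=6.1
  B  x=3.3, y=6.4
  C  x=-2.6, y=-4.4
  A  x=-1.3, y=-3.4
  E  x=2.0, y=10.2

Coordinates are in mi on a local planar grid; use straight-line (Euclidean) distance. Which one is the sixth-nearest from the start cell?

F

Distance to each, sorted:
G: 3.0 mi
A: 4.4 mi
C: 5.5 mi
B: 7.2 mi
E: 9.8 mi
F: 10.4 mi
D: 10.8 mi
The sixth-nearest is F at 10.4 mi.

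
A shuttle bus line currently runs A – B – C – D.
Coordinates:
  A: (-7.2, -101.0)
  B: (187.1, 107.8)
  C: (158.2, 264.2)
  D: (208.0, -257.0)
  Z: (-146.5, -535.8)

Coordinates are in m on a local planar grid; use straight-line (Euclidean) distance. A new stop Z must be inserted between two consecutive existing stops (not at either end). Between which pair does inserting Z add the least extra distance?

Added distance for inserting Z between each consecutive pair:
A–B: 896.3 m
B–C: 1421.9 m
C–D: 783.5 m
Smallest added distance is 783.5 m, inserting between C and D.

between C and D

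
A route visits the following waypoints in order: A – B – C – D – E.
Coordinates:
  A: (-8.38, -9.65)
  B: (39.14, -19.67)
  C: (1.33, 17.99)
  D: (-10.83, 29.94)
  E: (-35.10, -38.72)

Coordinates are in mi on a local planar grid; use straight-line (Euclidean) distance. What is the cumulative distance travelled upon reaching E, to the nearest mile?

Leg distances:
A→B: 48.6 mi  (cumulative 48.6 mi)
B→C: 53.4 mi  (cumulative 101.9 mi)
C→D: 17.0 mi  (cumulative 119.0 mi)
D→E: 72.8 mi  (cumulative 191.8 mi)
Cumulative distance at E ≈ 192 mi.

192 mi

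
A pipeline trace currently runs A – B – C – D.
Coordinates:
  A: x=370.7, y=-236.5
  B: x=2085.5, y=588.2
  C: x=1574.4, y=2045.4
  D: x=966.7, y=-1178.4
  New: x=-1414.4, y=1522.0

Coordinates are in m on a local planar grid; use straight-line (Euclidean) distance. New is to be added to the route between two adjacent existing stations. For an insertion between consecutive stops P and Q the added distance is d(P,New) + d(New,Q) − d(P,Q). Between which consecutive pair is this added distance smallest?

between C and D

Added distance for inserting New between each consecutive pair:
A–B: 4225.3 m
B–C: 5112.4 m
C–D: 3354.0 m
Smallest added distance is 3354.0 m, inserting between C and D.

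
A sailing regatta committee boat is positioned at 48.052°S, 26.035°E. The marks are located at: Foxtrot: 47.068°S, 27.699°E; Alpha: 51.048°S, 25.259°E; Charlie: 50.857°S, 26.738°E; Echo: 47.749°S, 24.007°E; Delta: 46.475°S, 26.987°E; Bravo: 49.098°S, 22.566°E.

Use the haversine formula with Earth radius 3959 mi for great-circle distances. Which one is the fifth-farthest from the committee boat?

Distances from the committee boat (48.052°S, 26.035°E):
Alpha: 209.9 mi
Charlie: 196.4 mi
Bravo: 174.3 mi
Delta: 117.8 mi
Foxtrot: 103.2 mi
Echo: 96.2 mi
The fifth-farthest is Foxtrot at 103.2 mi.

Foxtrot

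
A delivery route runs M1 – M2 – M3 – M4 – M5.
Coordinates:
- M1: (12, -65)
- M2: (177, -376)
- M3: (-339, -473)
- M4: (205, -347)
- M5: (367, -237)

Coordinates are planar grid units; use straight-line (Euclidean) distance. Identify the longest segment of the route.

Leg distances:
M1→M2: 352.1
M2→M3: 525.0
M3→M4: 558.4
M4→M5: 195.8
The longest leg is M3–M4 at 558.4.

M3–M4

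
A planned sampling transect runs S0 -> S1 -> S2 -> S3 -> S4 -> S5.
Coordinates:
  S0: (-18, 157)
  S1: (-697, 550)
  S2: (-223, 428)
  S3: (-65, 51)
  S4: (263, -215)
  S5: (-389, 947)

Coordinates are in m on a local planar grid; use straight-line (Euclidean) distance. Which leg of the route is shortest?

S2–S3

Leg distances:
S0→S1: 784.5 m
S1→S2: 489.4 m
S2→S3: 408.8 m
S3→S4: 422.3 m
S4→S5: 1332.4 m
The shortest leg is S2–S3 at 408.8 m.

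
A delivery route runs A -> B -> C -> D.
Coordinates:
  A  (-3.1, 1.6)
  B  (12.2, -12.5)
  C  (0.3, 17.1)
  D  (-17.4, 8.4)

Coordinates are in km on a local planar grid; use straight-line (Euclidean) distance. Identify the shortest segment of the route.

Leg distances:
A→B: 20.8 km
B→C: 31.9 km
C→D: 19.7 km
The shortest leg is C–D at 19.7 km.

C–D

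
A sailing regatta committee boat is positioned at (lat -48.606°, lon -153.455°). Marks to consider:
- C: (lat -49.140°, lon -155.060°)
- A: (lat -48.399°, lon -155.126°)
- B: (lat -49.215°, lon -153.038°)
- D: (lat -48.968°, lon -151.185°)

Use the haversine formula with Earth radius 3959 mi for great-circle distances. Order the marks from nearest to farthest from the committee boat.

B, A, C, D

Distance from the committee boat at (lat -48.606°, lon -153.455°) to each:
B (lat -49.215°, lon -153.038°): 46.1 mi
A (lat -48.399°, lon -155.126°): 77.8 mi
C (lat -49.140°, lon -155.060°): 81.7 mi
D (lat -48.968°, lon -151.185°): 106.3 mi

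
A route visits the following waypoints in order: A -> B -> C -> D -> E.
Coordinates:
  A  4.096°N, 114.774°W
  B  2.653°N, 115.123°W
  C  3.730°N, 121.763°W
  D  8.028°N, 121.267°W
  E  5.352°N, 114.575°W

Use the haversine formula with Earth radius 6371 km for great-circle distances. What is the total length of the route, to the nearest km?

2190 km

Leg distances:
A→B: 165.1 km  (cumulative 165.1 km)
B→C: 746.8 km  (cumulative 911.9 km)
C→D: 481.1 km  (cumulative 1393.0 km)
D→E: 796.6 km  (cumulative 2189.6 km)
Total route length ≈ 2190 km.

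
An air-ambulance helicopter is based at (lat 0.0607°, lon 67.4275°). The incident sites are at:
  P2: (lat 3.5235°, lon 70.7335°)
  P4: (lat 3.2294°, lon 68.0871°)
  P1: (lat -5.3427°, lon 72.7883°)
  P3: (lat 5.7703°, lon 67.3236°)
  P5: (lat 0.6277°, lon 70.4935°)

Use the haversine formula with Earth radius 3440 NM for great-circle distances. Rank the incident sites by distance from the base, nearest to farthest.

P5, P4, P2, P3, P1

Distance from the base at (lat 0.0607°, lon 67.4275°) to each:
P5 (lat 0.6277°, lon 70.4935°): 187.2 NM
P4 (lat 3.2294°, lon 68.0871°): 194.3 NM
P2 (lat 3.5235°, lon 70.7335°): 287.4 NM
P3 (lat 5.7703°, lon 67.3236°): 342.9 NM
P1 (lat -5.3427°, lon 72.7883°): 456.7 NM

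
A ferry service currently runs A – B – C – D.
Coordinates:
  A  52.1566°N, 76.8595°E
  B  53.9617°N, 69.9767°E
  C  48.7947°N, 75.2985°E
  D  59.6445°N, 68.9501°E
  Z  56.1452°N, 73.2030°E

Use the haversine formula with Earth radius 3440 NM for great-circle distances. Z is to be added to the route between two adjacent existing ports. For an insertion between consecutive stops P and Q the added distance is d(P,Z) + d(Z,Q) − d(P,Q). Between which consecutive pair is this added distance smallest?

Added distance for inserting Z between each consecutive pair:
A–B: 172.6 NM
B–C: 251.0 NM
C–D: 10.1 NM
Smallest added distance is 10.1 NM, inserting between C and D.

between C and D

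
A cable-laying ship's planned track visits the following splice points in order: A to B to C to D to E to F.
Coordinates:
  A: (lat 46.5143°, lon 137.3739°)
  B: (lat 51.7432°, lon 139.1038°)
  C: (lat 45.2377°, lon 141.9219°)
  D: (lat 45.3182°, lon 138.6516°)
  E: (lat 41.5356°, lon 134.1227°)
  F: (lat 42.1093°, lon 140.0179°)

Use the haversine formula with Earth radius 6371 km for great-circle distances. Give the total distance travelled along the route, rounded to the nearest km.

Leg distances:
A→B: 594.8 km  (cumulative 594.8 km)
B→C: 752.4 km  (cumulative 1347.3 km)
C→D: 256.0 km  (cumulative 1603.3 km)
D→E: 557.2 km  (cumulative 2160.5 km)
E→F: 492.5 km  (cumulative 2653.1 km)
Total route length ≈ 2653 km.

2653 km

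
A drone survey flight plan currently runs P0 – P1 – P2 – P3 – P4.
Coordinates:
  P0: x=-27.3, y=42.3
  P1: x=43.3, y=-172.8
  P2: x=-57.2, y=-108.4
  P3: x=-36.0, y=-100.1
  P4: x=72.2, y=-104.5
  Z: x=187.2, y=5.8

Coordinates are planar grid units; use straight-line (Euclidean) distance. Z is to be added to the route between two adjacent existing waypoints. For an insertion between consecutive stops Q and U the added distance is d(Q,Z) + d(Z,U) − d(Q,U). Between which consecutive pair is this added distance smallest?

Added distance for inserting Z between each consecutive pair:
P0–P1: 220.6
P1–P2: 379.8
P2–P3: 494.0
P3–P4: 298.1
Smallest added distance is 220.6, inserting between P0 and P1.

between P0 and P1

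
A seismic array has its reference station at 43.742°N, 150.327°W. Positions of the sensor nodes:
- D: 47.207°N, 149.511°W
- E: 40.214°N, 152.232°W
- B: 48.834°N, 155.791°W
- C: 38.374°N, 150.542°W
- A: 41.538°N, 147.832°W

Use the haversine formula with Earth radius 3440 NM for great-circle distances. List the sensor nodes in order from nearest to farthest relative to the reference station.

Computing each great-circle distance from 43.742°N, 150.327°W:
A 41.538°N, 147.832°W: 172.2 NM
D 47.207°N, 149.511°W: 210.9 NM
E 40.214°N, 152.232°W: 228.2 NM
C 38.374°N, 150.542°W: 322.4 NM
B 48.834°N, 155.791°W: 380.4 NM

A, D, E, C, B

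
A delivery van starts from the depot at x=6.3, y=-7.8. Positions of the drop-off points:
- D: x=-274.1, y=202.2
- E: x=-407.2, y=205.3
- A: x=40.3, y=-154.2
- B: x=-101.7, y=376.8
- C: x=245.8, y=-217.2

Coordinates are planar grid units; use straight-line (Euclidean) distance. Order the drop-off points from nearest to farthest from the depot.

A, C, D, B, E

Distance from the depot at x=6.3, y=-7.8 to each:
A x=40.3, y=-154.2: 150.3
C x=245.8, y=-217.2: 318.1
D x=-274.1, y=202.2: 350.3
B x=-101.7, y=376.8: 399.5
E x=-407.2, y=205.3: 465.2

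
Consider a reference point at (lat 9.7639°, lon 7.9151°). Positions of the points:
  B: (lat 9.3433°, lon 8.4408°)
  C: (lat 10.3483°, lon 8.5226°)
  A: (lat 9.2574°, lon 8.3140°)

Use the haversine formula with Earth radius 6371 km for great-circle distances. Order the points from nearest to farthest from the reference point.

A, B, C

Distances from the reference point:
A (lat 9.2574°, lon 8.3140°): 71.3 km
B (lat 9.3433°, lon 8.4408°): 74.2 km
C (lat 10.3483°, lon 8.5226°): 93.0 km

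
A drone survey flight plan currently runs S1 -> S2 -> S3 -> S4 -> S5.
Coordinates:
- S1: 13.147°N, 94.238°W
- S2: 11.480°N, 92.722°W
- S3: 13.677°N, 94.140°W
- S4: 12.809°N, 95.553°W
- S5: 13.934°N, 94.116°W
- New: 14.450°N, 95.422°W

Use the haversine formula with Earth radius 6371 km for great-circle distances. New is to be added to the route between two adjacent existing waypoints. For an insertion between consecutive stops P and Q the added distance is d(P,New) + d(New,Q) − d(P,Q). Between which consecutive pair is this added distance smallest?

between S4 and S5

Added distance for inserting New between each consecutive pair:
S1–S2: 386.5 km
S2–S3: 315.3 km
S3–S4: 165.0 km
S4–S5: 135.5 km
Smallest added distance is 135.5 km, inserting between S4 and S5.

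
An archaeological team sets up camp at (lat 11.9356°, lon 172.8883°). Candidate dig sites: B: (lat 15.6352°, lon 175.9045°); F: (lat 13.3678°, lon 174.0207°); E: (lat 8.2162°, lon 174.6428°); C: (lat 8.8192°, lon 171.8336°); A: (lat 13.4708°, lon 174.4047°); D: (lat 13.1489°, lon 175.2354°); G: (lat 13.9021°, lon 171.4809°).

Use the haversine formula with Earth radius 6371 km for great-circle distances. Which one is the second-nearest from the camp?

A

Distance to each, sorted:
F: 201.1 km
A: 237.1 km
G: 266.6 km
D: 288.3 km
C: 365.2 km
E: 456.0 km
B: 524.7 km
The second-nearest is A at 237.1 km.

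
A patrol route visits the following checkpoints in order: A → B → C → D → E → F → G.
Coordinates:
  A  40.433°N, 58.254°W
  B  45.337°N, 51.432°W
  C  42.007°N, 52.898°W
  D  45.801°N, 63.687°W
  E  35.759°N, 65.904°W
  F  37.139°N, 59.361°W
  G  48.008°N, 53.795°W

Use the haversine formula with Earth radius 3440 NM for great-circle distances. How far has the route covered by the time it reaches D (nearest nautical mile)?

Leg distances:
A→B: 420.1 NM  (cumulative 420.1 NM)
B→C: 209.8 NM  (cumulative 629.9 NM)
C→D: 518.7 NM  (cumulative 1148.7 NM)
Cumulative distance at D ≈ 1149 NM.

1149 NM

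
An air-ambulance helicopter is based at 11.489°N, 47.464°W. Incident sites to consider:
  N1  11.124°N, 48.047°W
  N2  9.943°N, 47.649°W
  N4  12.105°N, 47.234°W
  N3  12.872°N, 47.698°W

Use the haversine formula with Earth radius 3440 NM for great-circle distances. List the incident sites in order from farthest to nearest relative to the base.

N2, N3, N1, N4

Distance from the base at 11.489°N, 47.464°W to each:
N2 9.943°N, 47.649°W: 93.5 NM
N3 12.872°N, 47.698°W: 84.2 NM
N1 11.124°N, 48.047°W: 40.7 NM
N4 12.105°N, 47.234°W: 39.4 NM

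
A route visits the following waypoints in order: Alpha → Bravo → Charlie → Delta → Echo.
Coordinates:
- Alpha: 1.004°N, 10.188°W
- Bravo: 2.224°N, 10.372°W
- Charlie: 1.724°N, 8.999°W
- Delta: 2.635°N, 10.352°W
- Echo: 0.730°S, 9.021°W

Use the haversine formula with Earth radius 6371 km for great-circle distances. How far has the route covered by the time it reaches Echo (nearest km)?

Leg distances:
Alpha→Bravo: 137.2 km  (cumulative 137.2 km)
Bravo→Charlie: 162.4 km  (cumulative 299.6 km)
Charlie→Delta: 181.3 km  (cumulative 480.9 km)
Delta→Echo: 402.4 km  (cumulative 883.2 km)
Cumulative distance at Echo ≈ 883 km.

883 km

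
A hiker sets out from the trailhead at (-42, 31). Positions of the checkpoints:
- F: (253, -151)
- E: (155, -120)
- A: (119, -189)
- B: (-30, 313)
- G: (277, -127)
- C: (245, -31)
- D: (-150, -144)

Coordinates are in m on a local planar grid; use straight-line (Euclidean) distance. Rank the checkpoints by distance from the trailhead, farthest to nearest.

Computing each straight-line distance from (-42, 31):
G (277, -127): 356.0 m
F (253, -151): 346.6 m
C (245, -31): 293.6 m
B (-30, 313): 282.3 m
A (119, -189): 272.6 m
E (155, -120): 248.2 m
D (-150, -144): 205.6 m

G, F, C, B, A, E, D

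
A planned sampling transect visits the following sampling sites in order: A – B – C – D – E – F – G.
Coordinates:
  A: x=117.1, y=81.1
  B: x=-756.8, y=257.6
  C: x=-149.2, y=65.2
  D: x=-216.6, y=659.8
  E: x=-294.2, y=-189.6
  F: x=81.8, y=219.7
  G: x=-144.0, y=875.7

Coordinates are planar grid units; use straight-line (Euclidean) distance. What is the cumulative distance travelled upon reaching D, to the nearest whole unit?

2127

Leg distances:
A→B: 891.5  (cumulative 891.5)
B→C: 637.3  (cumulative 1528.9)
C→D: 598.4  (cumulative 2127.3)
Cumulative distance at D ≈ 2127.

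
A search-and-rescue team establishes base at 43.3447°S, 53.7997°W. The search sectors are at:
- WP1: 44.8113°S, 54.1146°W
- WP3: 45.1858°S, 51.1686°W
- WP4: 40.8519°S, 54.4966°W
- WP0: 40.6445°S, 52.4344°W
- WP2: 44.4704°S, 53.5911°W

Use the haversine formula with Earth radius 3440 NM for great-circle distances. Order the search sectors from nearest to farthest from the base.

WP2, WP1, WP4, WP3, WP0

Distance from the base at 43.3447°S, 53.7997°W to each:
WP2 44.4704°S, 53.5911°W: 68.2 NM
WP1 44.8113°S, 54.1146°W: 89.1 NM
WP4 40.8519°S, 54.4966°W: 152.9 NM
WP3 45.1858°S, 51.1686°W: 158.1 NM
WP0 40.6445°S, 52.4344°W: 173.2 NM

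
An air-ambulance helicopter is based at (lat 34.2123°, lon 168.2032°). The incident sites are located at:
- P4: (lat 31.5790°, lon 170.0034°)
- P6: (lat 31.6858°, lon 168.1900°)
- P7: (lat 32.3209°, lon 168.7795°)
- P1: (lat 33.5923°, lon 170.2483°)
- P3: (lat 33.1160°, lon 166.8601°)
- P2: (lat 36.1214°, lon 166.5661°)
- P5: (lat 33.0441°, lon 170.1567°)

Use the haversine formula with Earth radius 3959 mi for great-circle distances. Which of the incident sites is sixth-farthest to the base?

P1

Distances from the base ((lat 34.2123°, lon 168.2032°)):
P4: 209.8 mi
P6: 174.6 mi
P2: 161.1 mi
P5: 138.4 mi
P7: 134.9 mi
P1: 124.9 mi
P3: 108.2 mi
The sixth-farthest is P1 at 124.9 mi.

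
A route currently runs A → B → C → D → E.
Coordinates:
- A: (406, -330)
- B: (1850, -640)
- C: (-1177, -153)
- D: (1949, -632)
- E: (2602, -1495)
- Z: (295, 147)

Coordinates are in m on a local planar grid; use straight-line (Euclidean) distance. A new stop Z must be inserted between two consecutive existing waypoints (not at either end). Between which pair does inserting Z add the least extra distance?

Added distance for inserting Z between each consecutive pair:
A–B: 755.7 m
B–C: 179.1 m
C–D: 168.0 m
D–E: 3577.7 m
Smallest added distance is 168.0 m, inserting between C and D.

between C and D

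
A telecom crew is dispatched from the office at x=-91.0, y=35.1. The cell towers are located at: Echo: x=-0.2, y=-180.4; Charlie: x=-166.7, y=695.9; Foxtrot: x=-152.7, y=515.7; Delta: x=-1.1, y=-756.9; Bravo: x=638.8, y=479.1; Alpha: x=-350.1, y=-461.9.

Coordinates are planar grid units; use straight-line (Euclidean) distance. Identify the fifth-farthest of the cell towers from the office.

Distance to each, sorted:
Bravo: 854.3
Delta: 797.1
Charlie: 665.1
Alpha: 560.5
Foxtrot: 484.5
Echo: 233.8
The fifth-farthest is Foxtrot at 484.5.

Foxtrot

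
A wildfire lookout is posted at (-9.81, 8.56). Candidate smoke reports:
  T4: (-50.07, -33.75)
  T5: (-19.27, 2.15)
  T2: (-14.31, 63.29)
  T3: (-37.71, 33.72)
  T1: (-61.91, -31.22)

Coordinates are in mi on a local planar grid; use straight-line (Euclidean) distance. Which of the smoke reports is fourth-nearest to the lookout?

T4

Distances from the lookout ((-9.81, 8.56)):
T5: 11.4 mi
T3: 37.6 mi
T2: 54.9 mi
T4: 58.4 mi
T1: 65.6 mi
The fourth-nearest is T4 at 58.4 mi.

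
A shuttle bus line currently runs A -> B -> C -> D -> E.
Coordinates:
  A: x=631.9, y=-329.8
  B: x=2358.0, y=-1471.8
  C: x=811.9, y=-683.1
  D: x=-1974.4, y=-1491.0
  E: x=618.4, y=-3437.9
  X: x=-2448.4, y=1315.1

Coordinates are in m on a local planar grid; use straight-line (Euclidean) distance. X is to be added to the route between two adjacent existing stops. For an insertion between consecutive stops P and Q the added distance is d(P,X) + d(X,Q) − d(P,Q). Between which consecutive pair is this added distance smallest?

Added distance for inserting X between each consecutive pair:
A–B: 6978.2 m
B–C: 7644.2 m
C–D: 3768.7 m
D–E: 5260.0 m
Smallest added distance is 3768.7 m, inserting between C and D.

between C and D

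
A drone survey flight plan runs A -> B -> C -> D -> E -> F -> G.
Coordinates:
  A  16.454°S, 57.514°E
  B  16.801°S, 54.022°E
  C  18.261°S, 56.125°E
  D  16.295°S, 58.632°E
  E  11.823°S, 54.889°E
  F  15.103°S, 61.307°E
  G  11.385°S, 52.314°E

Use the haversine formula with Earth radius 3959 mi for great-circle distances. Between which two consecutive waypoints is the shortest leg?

B–C

Leg distances:
A→B: 232.4 mi
B→C: 171.4 mi
C→D: 214.0 mi
D→E: 398.0 mi
E→F: 487.1 mi
F→G: 657.0 mi
The shortest leg is B–C at 171.4 mi.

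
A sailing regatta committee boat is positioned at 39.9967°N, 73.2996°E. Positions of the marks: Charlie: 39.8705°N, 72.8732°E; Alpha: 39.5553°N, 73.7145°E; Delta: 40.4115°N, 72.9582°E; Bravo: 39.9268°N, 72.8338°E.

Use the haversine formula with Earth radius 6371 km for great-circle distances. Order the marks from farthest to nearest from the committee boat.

Alpha, Delta, Bravo, Charlie

Distances from the committee boat:
Alpha 39.5553°N, 73.7145°E: 60.5 km
Delta 40.4115°N, 72.9582°E: 54.5 km
Bravo 39.9268°N, 72.8338°E: 40.5 km
Charlie 39.8705°N, 72.8732°E: 39.0 km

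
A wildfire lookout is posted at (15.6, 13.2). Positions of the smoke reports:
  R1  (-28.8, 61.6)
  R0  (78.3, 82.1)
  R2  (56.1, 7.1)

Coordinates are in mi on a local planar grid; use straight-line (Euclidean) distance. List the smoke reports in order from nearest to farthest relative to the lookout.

R2, R1, R0

Computing each straight-line distance from (15.6, 13.2):
R2 (56.1, 7.1): 41.0 mi
R1 (-28.8, 61.6): 65.7 mi
R0 (78.3, 82.1): 93.2 mi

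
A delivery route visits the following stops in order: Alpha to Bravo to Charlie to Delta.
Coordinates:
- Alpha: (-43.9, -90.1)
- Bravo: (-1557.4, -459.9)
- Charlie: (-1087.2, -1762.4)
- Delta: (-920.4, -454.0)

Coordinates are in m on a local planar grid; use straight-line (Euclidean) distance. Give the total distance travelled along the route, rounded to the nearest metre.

Leg distances:
Alpha→Bravo: 1558.0 m  (cumulative 1558.0 m)
Bravo→Charlie: 1384.8 m  (cumulative 2942.8 m)
Charlie→Delta: 1319.0 m  (cumulative 4261.8 m)
Total route length ≈ 4262 m.

4262 m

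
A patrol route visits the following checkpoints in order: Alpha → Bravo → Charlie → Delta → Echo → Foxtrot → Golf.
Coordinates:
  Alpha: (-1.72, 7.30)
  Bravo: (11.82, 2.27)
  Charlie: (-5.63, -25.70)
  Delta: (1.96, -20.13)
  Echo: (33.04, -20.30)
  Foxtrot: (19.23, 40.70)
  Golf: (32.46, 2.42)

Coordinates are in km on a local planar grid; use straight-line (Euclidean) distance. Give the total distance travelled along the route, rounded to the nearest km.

191 km

Leg distances:
Alpha→Bravo: 14.4 km  (cumulative 14.4 km)
Bravo→Charlie: 33.0 km  (cumulative 47.4 km)
Charlie→Delta: 9.4 km  (cumulative 56.8 km)
Delta→Echo: 31.1 km  (cumulative 87.9 km)
Echo→Foxtrot: 62.5 km  (cumulative 150.4 km)
Foxtrot→Golf: 40.5 km  (cumulative 191.0 km)
Total route length ≈ 191 km.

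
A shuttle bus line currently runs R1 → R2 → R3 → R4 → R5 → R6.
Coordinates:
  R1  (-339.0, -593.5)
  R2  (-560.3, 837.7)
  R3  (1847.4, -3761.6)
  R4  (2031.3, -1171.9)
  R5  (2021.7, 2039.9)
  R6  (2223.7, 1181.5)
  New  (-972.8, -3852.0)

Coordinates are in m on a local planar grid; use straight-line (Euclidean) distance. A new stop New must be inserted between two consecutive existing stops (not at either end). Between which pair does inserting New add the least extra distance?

Added distance for inserting New between each consecutive pair:
R1–R2: 6579.2 m
R2–R3: 2338.1 m
R3–R4: 4251.3 m
R4–R5: 7423.2 m
R5–R6: 11690.0 m
Smallest added distance is 2338.1 m, inserting between R2 and R3.

between R2 and R3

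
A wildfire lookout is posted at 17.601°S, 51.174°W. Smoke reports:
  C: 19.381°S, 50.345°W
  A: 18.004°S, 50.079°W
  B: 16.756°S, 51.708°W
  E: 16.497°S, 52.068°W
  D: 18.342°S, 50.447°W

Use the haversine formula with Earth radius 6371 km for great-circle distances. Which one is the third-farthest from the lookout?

A

Distance to each, sorted:
C: 216.4 km
E: 155.2 km
A: 124.3 km
D: 112.7 km
B: 109.8 km
The third-farthest is A at 124.3 km.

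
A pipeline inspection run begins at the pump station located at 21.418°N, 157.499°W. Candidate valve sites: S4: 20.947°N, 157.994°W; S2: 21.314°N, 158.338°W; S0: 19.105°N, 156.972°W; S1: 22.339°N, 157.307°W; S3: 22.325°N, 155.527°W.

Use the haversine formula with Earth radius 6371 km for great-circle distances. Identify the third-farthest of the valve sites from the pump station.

Distance to each, sorted:
S0: 263.0 km
S3: 227.1 km
S1: 104.3 km
S2: 87.6 km
S4: 73.3 km
The third-farthest is S1 at 104.3 km.

S1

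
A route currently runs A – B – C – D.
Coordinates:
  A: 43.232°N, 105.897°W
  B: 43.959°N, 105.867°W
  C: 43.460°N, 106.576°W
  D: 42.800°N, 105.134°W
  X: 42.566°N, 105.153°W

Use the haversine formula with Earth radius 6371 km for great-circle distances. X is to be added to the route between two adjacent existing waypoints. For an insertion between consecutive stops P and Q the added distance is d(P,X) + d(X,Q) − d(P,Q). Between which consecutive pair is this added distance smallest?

between C and D

Added distance for inserting X between each consecutive pair:
A–B: 180.1 km
B–C: 238.3 km
C–D: 40.5 km
Smallest added distance is 40.5 km, inserting between C and D.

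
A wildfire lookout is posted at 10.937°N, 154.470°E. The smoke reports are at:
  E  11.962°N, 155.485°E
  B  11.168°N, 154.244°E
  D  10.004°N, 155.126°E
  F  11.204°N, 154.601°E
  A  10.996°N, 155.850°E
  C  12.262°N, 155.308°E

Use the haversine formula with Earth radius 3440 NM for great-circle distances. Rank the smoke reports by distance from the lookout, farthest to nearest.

C, E, A, D, B, F

Distance from the lookout at 10.937°N, 154.470°E to each:
C 12.262°N, 155.308°E: 93.6 NM
E 11.962°N, 155.485°E: 85.8 NM
A 10.996°N, 155.850°E: 81.4 NM
D 10.004°N, 155.126°E: 68.1 NM
B 11.168°N, 154.244°E: 19.2 NM
F 11.204°N, 154.601°E: 17.8 NM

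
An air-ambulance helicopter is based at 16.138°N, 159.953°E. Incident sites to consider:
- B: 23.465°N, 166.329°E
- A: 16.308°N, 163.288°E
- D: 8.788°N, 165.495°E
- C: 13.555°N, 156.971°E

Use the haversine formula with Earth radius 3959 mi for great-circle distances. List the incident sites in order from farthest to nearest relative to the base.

Distances from the base:
B 23.465°N, 166.329°E: 654.1 mi
D 8.788°N, 165.495°E: 630.5 mi
C 13.555°N, 156.971°E: 267.4 mi
A 16.308°N, 163.288°E: 221.6 mi

B, D, C, A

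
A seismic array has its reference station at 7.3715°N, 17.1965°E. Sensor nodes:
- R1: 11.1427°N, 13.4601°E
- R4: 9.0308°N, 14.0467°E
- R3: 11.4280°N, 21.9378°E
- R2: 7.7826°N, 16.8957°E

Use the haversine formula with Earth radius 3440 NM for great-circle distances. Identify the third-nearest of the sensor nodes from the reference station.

Distances from the reference station (7.3715°N, 17.1965°E):
R2: 30.5 NM
R4: 212.0 NM
R1: 316.7 NM
R3: 371.7 NM
The third-nearest is R1 at 316.7 NM.

R1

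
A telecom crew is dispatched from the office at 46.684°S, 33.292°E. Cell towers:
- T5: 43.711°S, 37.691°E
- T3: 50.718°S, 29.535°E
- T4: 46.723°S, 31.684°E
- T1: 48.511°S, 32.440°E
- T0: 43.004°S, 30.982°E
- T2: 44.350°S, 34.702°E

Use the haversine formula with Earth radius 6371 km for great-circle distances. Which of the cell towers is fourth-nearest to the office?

Distances from the office (46.684°S, 33.292°E):
T4: 122.7 km
T1: 213.0 km
T2: 281.8 km
T0: 447.8 km
T5: 477.4 km
T3: 526.4 km
The fourth-nearest is T0 at 447.8 km.

T0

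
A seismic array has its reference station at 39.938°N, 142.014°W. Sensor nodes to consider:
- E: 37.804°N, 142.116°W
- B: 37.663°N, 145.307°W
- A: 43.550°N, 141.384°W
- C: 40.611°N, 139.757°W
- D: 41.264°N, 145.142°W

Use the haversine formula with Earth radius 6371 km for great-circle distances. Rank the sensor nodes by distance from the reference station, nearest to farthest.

Computing each great-circle distance from 39.938°N, 142.014°W:
C 40.611°N, 139.757°W: 205.6 km
E 37.804°N, 142.116°W: 237.5 km
D 41.264°N, 145.142°W: 302.4 km
B 37.663°N, 145.307°W: 381.3 km
A 43.550°N, 141.384°W: 405.0 km

C, E, D, B, A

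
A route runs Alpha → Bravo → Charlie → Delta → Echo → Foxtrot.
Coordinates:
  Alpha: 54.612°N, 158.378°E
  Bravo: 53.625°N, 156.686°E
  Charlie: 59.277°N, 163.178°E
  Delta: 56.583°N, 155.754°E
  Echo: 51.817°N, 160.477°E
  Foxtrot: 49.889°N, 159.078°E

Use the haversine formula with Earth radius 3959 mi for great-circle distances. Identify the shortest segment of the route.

Leg distances:
Alpha→Bravo: 96.7 mi
Bravo→Charlie: 462.1 mi
Charlie→Delta: 329.6 mi
Delta→Echo: 380.4 mi
Echo→Foxtrot: 146.5 mi
The shortest leg is Alpha–Bravo at 96.7 mi.

Alpha–Bravo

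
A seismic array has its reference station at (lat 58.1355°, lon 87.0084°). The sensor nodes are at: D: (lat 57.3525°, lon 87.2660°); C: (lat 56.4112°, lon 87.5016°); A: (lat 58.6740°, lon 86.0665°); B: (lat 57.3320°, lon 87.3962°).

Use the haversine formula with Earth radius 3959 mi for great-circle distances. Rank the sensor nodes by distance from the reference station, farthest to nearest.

C, B, D, A

Distance from the reference station at (lat 58.1355°, lon 87.0084°) to each:
C (lat 56.4112°, lon 87.5016°): 120.6 mi
B (lat 57.3320°, lon 87.3962°): 57.3 mi
D (lat 57.3525°, lon 87.2660°): 54.9 mi
A (lat 58.6740°, lon 86.0665°): 50.5 mi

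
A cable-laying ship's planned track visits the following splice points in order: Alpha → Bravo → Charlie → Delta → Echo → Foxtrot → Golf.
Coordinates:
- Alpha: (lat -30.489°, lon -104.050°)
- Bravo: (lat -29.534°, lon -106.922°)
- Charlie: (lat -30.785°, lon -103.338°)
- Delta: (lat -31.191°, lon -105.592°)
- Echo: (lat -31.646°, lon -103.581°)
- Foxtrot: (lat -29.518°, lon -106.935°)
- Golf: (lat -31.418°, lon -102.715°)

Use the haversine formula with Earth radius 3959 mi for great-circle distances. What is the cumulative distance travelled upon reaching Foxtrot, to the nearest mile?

Leg distances:
Alpha→Bravo: 184.1 mi  (cumulative 184.1 mi)
Bravo→Charlie: 230.9 mi  (cumulative 415.0 mi)
Charlie→Delta: 136.4 mi  (cumulative 551.4 mi)
Delta→Echo: 122.7 mi  (cumulative 674.1 mi)
Echo→Foxtrot: 247.8 mi  (cumulative 921.9 mi)
Cumulative distance at Foxtrot ≈ 922 mi.

922 mi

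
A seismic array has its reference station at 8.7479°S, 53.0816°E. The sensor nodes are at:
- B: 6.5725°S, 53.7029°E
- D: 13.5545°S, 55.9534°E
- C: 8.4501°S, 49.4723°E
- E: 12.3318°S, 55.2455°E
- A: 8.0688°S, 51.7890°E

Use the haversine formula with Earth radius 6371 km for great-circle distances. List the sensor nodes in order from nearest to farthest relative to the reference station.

A, B, C, E, D

Computing each great-circle distance from 8.7479°S, 53.0816°E:
A 8.0688°S, 51.7890°E: 161.0 km
B 6.5725°S, 53.7029°E: 251.4 km
C 8.4501°S, 49.4723°E: 398.2 km
E 12.3318°S, 55.2455°E: 463.4 km
D 13.5545°S, 55.9534°E: 619.5 km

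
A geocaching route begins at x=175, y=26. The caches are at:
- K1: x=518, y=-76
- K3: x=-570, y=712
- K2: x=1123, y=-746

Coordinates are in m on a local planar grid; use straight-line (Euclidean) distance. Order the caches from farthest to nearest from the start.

K2, K3, K1

Computing each straight-line distance from x=175, y=26:
K2 x=1123, y=-746: 1222.6 m
K3 x=-570, y=712: 1012.7 m
K1 x=518, y=-76: 357.8 m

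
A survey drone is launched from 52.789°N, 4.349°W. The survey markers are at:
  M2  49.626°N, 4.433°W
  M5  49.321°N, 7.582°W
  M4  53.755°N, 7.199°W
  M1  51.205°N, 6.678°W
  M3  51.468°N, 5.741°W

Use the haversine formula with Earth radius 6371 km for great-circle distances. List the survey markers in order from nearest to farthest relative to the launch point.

M3, M4, M1, M2, M5

Distance from the launch point at 52.789°N, 4.349°W to each:
M3 51.468°N, 5.741°W: 174.9 km
M4 53.755°N, 7.199°W: 217.8 km
M1 51.205°N, 6.678°W: 237.6 km
M2 49.626°N, 4.433°W: 351.8 km
M5 49.321°N, 7.582°W: 446.8 km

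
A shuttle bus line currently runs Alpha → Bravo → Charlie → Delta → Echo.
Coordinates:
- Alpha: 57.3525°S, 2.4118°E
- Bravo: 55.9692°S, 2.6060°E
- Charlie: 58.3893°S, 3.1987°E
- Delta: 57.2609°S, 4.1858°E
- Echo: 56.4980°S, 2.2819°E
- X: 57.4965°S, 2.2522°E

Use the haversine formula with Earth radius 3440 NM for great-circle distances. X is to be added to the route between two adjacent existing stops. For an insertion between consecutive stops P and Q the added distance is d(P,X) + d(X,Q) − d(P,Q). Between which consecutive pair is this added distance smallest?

between Bravo and Charlie

Added distance for inserting X between each consecutive pair:
Alpha–Bravo: 19.2 NM
Bravo–Charlie: 7.4 NM
Charlie–Delta: 50.9 NM
Delta–Echo: 46.7 NM
Smallest added distance is 7.4 NM, inserting between Bravo and Charlie.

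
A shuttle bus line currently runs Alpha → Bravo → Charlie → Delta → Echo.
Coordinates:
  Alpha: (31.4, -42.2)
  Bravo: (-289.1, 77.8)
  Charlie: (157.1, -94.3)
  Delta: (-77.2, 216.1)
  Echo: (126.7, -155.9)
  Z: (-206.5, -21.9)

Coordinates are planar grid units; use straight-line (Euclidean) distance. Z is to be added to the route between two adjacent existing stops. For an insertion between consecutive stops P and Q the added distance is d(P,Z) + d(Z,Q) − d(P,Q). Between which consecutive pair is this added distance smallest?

Added distance for inserting Z between each consecutive pair:
Alpha–Bravo: 26.0
Bravo–Charlie: 22.0
Charlie–Delta: 252.7
Delta–Echo: 205.8
Smallest added distance is 22.0, inserting between Bravo and Charlie.

between Bravo and Charlie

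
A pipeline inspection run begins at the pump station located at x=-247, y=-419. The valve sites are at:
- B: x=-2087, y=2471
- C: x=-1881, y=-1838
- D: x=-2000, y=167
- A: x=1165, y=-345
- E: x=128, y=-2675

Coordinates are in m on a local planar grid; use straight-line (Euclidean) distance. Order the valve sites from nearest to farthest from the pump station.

Computing each straight-line distance from x=-247, y=-419:
A x=1165, y=-345: 1413.9 m
D x=-2000, y=167: 1848.4 m
C x=-1881, y=-1838: 2164.1 m
E x=128, y=-2675: 2287.0 m
B x=-2087, y=2471: 3426.0 m

A, D, C, E, B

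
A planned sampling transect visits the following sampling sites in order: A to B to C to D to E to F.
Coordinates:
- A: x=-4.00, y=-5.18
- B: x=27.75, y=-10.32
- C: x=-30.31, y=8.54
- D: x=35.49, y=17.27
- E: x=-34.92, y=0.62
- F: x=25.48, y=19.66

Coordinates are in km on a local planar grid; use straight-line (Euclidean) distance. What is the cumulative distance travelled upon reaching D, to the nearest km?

Leg distances:
A→B: 32.2 km  (cumulative 32.2 km)
B→C: 61.0 km  (cumulative 93.2 km)
C→D: 66.4 km  (cumulative 159.6 km)
Cumulative distance at D ≈ 160 km.

160 km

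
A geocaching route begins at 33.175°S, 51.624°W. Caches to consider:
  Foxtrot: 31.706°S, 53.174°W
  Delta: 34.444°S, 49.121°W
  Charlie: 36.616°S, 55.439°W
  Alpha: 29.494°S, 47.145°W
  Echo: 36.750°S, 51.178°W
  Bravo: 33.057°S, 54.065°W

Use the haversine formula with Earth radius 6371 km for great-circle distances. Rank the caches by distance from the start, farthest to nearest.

Alpha, Charlie, Echo, Delta, Bravo, Foxtrot

Distance from the start at 33.175°S, 51.624°W to each:
Alpha 29.494°S, 47.145°W: 590.2 km
Charlie 36.616°S, 55.439°W: 517.1 km
Echo 36.750°S, 51.178°W: 399.6 km
Delta 34.444°S, 49.121°W: 270.9 km
Bravo 33.057°S, 54.065°W: 227.7 km
Foxtrot 31.706°S, 53.174°W: 218.7 km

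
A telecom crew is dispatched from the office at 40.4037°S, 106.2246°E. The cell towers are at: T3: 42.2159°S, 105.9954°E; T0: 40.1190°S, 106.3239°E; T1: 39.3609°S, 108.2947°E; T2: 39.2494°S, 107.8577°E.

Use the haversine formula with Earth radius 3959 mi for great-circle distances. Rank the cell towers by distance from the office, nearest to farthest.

Distance from the office at 40.4037°S, 106.2246°E to each:
T0 40.1190°S, 106.3239°E: 20.4 mi
T2 39.2494°S, 107.8577°E: 117.8 mi
T3 42.2159°S, 105.9954°E: 125.8 mi
T1 39.3609°S, 108.2947°E: 131.3 mi

T0, T2, T3, T1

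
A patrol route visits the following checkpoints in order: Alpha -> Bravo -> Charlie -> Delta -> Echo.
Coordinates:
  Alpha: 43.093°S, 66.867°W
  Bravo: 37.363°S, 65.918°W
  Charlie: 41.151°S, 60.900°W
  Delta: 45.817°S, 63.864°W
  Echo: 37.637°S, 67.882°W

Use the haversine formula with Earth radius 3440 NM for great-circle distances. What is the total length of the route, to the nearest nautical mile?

Leg distances:
Alpha→Bravo: 346.8 NM  (cumulative 346.8 NM)
Bravo→Charlie: 325.7 NM  (cumulative 672.4 NM)
Charlie→Delta: 308.4 NM  (cumulative 980.9 NM)
Delta→Echo: 522.9 NM  (cumulative 1503.8 NM)
Total route length ≈ 1504 NM.

1504 NM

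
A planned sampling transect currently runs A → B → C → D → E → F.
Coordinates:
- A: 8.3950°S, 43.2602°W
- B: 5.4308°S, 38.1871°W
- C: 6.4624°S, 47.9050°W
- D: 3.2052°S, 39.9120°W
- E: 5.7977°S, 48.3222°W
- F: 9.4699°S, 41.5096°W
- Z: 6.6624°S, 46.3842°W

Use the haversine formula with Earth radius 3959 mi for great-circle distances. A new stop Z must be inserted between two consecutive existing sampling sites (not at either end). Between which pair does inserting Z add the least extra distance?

Added distance for inserting Z between each consecutive pair:
A–B: 411.1 mi
B–C: 3.3 mi
C–D: 16.3 mi
D–E: 45.1 mi
E–F: 0.7 mi
Smallest added distance is 0.7 mi, inserting between E and F.

between E and F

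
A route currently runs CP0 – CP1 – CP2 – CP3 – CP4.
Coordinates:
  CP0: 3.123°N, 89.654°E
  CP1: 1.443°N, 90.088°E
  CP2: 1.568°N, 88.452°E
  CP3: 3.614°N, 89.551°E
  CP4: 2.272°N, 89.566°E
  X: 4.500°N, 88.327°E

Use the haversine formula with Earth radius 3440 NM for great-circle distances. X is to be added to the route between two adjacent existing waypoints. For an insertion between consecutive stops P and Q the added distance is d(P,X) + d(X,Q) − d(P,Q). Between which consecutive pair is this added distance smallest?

between CP2 and CP3

Added distance for inserting X between each consecutive pair:
CP0–CP1: 222.3 NM
CP1–CP2: 289.5 NM
CP2–CP3: 127.4 NM
CP3–CP4: 163.0 NM
Smallest added distance is 127.4 NM, inserting between CP2 and CP3.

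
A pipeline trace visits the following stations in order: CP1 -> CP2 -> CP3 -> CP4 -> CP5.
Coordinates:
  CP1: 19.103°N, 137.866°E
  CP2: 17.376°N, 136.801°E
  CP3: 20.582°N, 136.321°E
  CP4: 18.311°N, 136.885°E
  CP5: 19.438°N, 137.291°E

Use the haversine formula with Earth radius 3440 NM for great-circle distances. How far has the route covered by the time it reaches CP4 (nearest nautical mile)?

455 NM

Leg distances:
CP1→CP2: 120.2 NM  (cumulative 120.2 NM)
CP2→CP3: 194.4 NM  (cumulative 314.6 NM)
CP3→CP4: 140.0 NM  (cumulative 454.6 NM)
Cumulative distance at CP4 ≈ 455 NM.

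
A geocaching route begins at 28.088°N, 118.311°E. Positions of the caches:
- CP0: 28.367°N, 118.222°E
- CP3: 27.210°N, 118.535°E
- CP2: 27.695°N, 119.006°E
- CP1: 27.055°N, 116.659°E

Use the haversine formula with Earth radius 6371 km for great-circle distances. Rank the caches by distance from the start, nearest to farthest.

Distances from the start:
CP0 28.367°N, 118.222°E: 32.2 km
CP2 27.695°N, 119.006°E: 81.1 km
CP3 27.210°N, 118.535°E: 100.1 km
CP1 27.055°N, 116.659°E: 199.3 km

CP0, CP2, CP3, CP1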